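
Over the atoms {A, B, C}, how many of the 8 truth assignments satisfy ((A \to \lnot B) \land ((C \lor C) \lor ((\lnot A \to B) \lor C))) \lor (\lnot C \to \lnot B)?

Initial set: {T (((A \to \lnot B) \land ((C \lor C) \lor ((\lnot A \to B) \lor C))) \lor (\lnot C \to \lnot B))}.
T (((A \to \lnot B) \land ((C \lor C) \lor ((\lnot A \to B) \lor C))) \lor (\lnot C \to \lnot B)): β-rule — branch into T ((A \to \lnot B) \land ((C \lor C) \lor ((\lnot A \to B) \lor C)))  //  T (\lnot C \to \lnot B).
  branch 1 (add T ((A \to \lnot B) \land ((C \lor C) \lor ((\lnot A \to B) \lor C)))):
    T ((A \to \lnot B) \land ((C \lor C) \lor ((\lnot A \to B) \lor C))): α-rule — add T (A \to \lnot B), T ((C \lor C) \lor ((\lnot A \to B) \lor C)).
    T (A \to \lnot B): β-rule — branch into F A  //  T \lnot B.
      branch 1.1 (add F A):
        T ((C \lor C) \lor ((\lnot A \to B) \lor C)): β-rule — branch into T (C \lor C)  //  T ((\lnot A \to B) \lor C).
          branch 1.1.1 (add T (C \lor C)):
            T (C \lor C): β-rule — branch into T C  //  T C.
              branch 1.1.1.1 (add T C):
                ○ open, literals {A=false, C=true}.
              branch 1.1.1.2 (add T C):
                ○ open, literals {A=false, C=true}.
          branch 1.1.2 (add T ((\lnot A \to B) \lor C)):
            T ((\lnot A \to B) \lor C): β-rule — branch into T (\lnot A \to B)  //  T C.
              branch 1.1.2.1 (add T (\lnot A \to B)):
                T (\lnot A \to B): β-rule — branch into F \lnot A  //  T B.
                  branch 1.1.2.1.1 (add F \lnot A):
                    × closes — contains both A and \lnot A.
                  branch 1.1.2.1.2 (add T B):
                    ○ open, literals {A=false, B=true}.
              branch 1.1.2.2 (add T C):
                ○ open, literals {A=false, C=true}.
      branch 1.2 (add T \lnot B):
        T ((C \lor C) \lor ((\lnot A \to B) \lor C)): β-rule — branch into T (C \lor C)  //  T ((\lnot A \to B) \lor C).
          branch 1.2.1 (add T (C \lor C)):
            T (C \lor C): β-rule — branch into T C  //  T C.
              branch 1.2.1.1 (add T C):
                ○ open, literals {B=false, C=true}.
              branch 1.2.1.2 (add T C):
                ○ open, literals {B=false, C=true}.
          branch 1.2.2 (add T ((\lnot A \to B) \lor C)):
            T ((\lnot A \to B) \lor C): β-rule — branch into T (\lnot A \to B)  //  T C.
              branch 1.2.2.1 (add T (\lnot A \to B)):
                T (\lnot A \to B): β-rule — branch into F \lnot A  //  T B.
                  branch 1.2.2.1.1 (add F \lnot A):
                    ○ open, literals {A=true, B=false}.
                  branch 1.2.2.1.2 (add T B):
                    × closes — contains both B and \lnot B.
              branch 1.2.2.2 (add T C):
                ○ open, literals {B=false, C=true}.
  branch 2 (add T (\lnot C \to \lnot B)):
    T (\lnot C \to \lnot B): β-rule — branch into F \lnot C  //  T \lnot B.
      branch 2.1 (add F \lnot C):
        ○ open, literals {C=true}.
      branch 2.2 (add T \lnot B):
        ○ open, literals {B=false}.
2 branches closed, 10 open.
Each open branch fixes some atoms; the unmentioned ones are free. Counting distinct full assignments: branch {A=false, C=true} (B) contributes 2 new; branch {A=false, C=true} (B) contributes 0 new; branch {A=false, B=true} (C) contributes 1 new; branch {A=false, C=true} (B) contributes 0 new; branch {B=false, C=true} (A) contributes 1 new; branch {B=false, C=true} (A) contributes 0 new; branch {A=true, B=false} (C) contributes 1 new; branch {B=false, C=true} (A) contributes 0 new; branch {C=true} (A, B) contributes 1 new; branch {B=false} (A, C) contributes 1 new. Total: 7.

7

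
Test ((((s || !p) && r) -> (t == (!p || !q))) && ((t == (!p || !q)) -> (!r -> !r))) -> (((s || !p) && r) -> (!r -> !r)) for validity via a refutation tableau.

Assume the negation and expand:
Initial set: {!(((((s || !p) && r) -> (t == (!p || !q))) && ((t == (!p || !q)) -> (!r -> !r))) -> (((s || !p) && r) -> (!r -> !r)))}.
!(((((s || !p) && r) -> (t == (!p || !q))) && ((t == (!p || !q)) -> (!r -> !r))) -> (((s || !p) && r) -> (!r -> !r))): α-rule — add ((((s || !p) && r) -> (t == (!p || !q))) && ((t == (!p || !q)) -> (!r -> !r))), !(((s || !p) && r) -> (!r -> !r)).
((((s || !p) && r) -> (t == (!p || !q))) && ((t == (!p || !q)) -> (!r -> !r))): α-rule — add (((s || !p) && r) -> (t == (!p || !q))), ((t == (!p || !q)) -> (!r -> !r)).
!(((s || !p) && r) -> (!r -> !r)): α-rule — add ((s || !p) && r), !(!r -> !r).
((s || !p) && r): α-rule — add (s || !p), r.
!(!r -> !r): α-rule — add !r, !!r.
× closes — contains both r and !r.
All 1 branch closes.
Every branch closed, so the negation is unsatisfiable and the formula is valid.

Valid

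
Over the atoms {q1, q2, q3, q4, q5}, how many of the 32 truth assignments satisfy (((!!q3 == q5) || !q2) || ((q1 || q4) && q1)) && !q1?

Initial set: {((((!!q3 == q5) || !q2) || ((q1 || q4) && q1)) && !q1)}.
((((!!q3 == q5) || !q2) || ((q1 || q4) && q1)) && !q1): α-rule — add (((!!q3 == q5) || !q2) || ((q1 || q4) && q1)), !q1.
(((!!q3 == q5) || !q2) || ((q1 || q4) && q1)): β-rule — branch into ((!!q3 == q5) || !q2)  //  ((q1 || q4) && q1).
  branch 1 (add ((!!q3 == q5) || !q2)):
    ((!!q3 == q5) || !q2): β-rule — branch into (!!q3 == q5)  //  !q2.
      branch 1.1 (add (!!q3 == q5)):
        (!!q3 == q5): β-rule — branch into !!q3, q5  //  !!!q3, !q5.
          branch 1.1.1 (add !!q3, q5):
            !!q3: drop double negation, giving q3.
            ○ open, literals {q1=F, q3=T, q5=T}.
          branch 1.1.2 (add !!!q3, !q5):
            !!!q3: drop double negation, giving !q3.
            ○ open, literals {q1=F, q3=F, q5=F}.
      branch 1.2 (add !q2):
        ○ open, literals {q1=F, q2=F}.
  branch 2 (add ((q1 || q4) && q1)):
    ((q1 || q4) && q1): α-rule — add (q1 || q4), q1.
    × closes — contains both q1 and !q1.
1 branch closed, 3 open.
Each open branch fixes some atoms; the unmentioned ones are free. Counting distinct full assignments: branch {q1=F, q3=T, q5=T} (q2, q4) contributes 4 new; branch {q1=F, q3=F, q5=F} (q2, q4) contributes 4 new; branch {q1=F, q2=F} (q3, q4, q5) contributes 4 new. Total: 12.

12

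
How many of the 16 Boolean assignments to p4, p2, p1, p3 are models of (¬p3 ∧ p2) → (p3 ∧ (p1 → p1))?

Initial set: {((¬p3 ∧ p2) → (p3 ∧ (p1 → p1)))}.
((¬p3 ∧ p2) → (p3 ∧ (p1 → p1))): β-rule — branch into ¬(¬p3 ∧ p2)  //  (p3 ∧ (p1 → p1)).
  branch 1 (add ¬(¬p3 ∧ p2)):
    ¬(¬p3 ∧ p2): β-rule — branch into ¬¬p3  //  ¬p2.
      branch 1.1 (add ¬¬p3):
        ○ open, literals {p3=1}.
      branch 1.2 (add ¬p2):
        ○ open, literals {p2=0}.
  branch 2 (add (p3 ∧ (p1 → p1))):
    (p3 ∧ (p1 → p1)): α-rule — add p3, (p1 → p1).
    (p1 → p1): β-rule — branch into ¬p1  //  p1.
      branch 2.1 (add ¬p1):
        ○ open, literals {p1=0, p3=1}.
      branch 2.2 (add p1):
        ○ open, literals {p1=1, p3=1}.
0 branches closed, 4 open.
Each open branch fixes some atoms; the unmentioned ones are free. Counting distinct full assignments: branch {p3=1} (p4, p2, p1) contributes 8 new; branch {p2=0} (p4, p1, p3) contributes 4 new; branch {p1=0, p3=1} (p4, p2) contributes 0 new; branch {p1=1, p3=1} (p4, p2) contributes 0 new. Total: 12.

12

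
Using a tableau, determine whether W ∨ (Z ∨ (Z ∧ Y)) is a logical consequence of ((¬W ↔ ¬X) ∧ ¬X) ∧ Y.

Initial set: {(((¬W ↔ ¬X) ∧ ¬X) ∧ Y); ¬(W ∨ (Z ∨ (Z ∧ Y)))}.
(((¬W ↔ ¬X) ∧ ¬X) ∧ Y): α-rule — add ((¬W ↔ ¬X) ∧ ¬X), Y.
¬(W ∨ (Z ∨ (Z ∧ Y))): α-rule — add ¬W, ¬(Z ∨ (Z ∧ Y)).
((¬W ↔ ¬X) ∧ ¬X): α-rule — add (¬W ↔ ¬X), ¬X.
¬(Z ∨ (Z ∧ Y)): α-rule — add ¬Z, ¬(Z ∧ Y).
(¬W ↔ ¬X): β-rule — branch into ¬W, ¬X  //  ¬¬W, ¬¬X.
  branch 1 (add ¬W, ¬X):
    ¬(Z ∧ Y): β-rule — branch into ¬Z  //  ¬Y.
      branch 1.1 (add ¬Z):
        ○ open, literals {W=false, X=false, Y=true, Z=false}.
      branch 1.2 (add ¬Y):
        × closes — contains both Y and ¬Y.
  branch 2 (add ¬¬W, ¬¬X):
    × closes — contains both W and ¬W.
2 branches closed, 1 open.
An open branch gives a countermodel: W=false, X=false, Y=true, Z=false (unmentioned atoms arbitrary); the premises hold there but the conclusion fails.

No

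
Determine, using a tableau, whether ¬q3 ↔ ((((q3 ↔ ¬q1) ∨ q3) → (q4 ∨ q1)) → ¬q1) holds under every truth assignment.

Not valid

Assume the negation and expand:
Initial set: {¬(¬q3 ↔ ((((q3 ↔ ¬q1) ∨ q3) → (q4 ∨ q1)) → ¬q1))}.
¬(¬q3 ↔ ((((q3 ↔ ¬q1) ∨ q3) → (q4 ∨ q1)) → ¬q1)): β-rule — branch into ¬q3, ¬((((q3 ↔ ¬q1) ∨ q3) → (q4 ∨ q1)) → ¬q1)  //  ¬¬q3, ((((q3 ↔ ¬q1) ∨ q3) → (q4 ∨ q1)) → ¬q1).
  branch 1 (add ¬q3, ¬((((q3 ↔ ¬q1) ∨ q3) → (q4 ∨ q1)) → ¬q1)):
    ¬((((q3 ↔ ¬q1) ∨ q3) → (q4 ∨ q1)) → ¬q1): α-rule — add (((q3 ↔ ¬q1) ∨ q3) → (q4 ∨ q1)), ¬¬q1.
    (((q3 ↔ ¬q1) ∨ q3) → (q4 ∨ q1)): β-rule — branch into ¬((q3 ↔ ¬q1) ∨ q3)  //  (q4 ∨ q1).
      branch 1.1 (add ¬((q3 ↔ ¬q1) ∨ q3)):
        ¬((q3 ↔ ¬q1) ∨ q3): α-rule — add ¬(q3 ↔ ¬q1), ¬q3.
        ¬(q3 ↔ ¬q1): β-rule — branch into q3, ¬¬q1  //  ¬q3, ¬q1.
          branch 1.1.1 (add q3, ¬¬q1):
            × closes — contains both q3 and ¬q3.
          branch 1.1.2 (add ¬q3, ¬q1):
            × closes — contains both q1 and ¬q1.
      branch 1.2 (add (q4 ∨ q1)):
        (q4 ∨ q1): β-rule — branch into q4  //  q1.
          branch 1.2.1 (add q4):
            ○ open, literals {q1=true, q3=false, q4=true}.
          branch 1.2.2 (add q1):
            ○ open, literals {q1=true, q3=false}.
  branch 2 (add ¬¬q3, ((((q3 ↔ ¬q1) ∨ q3) → (q4 ∨ q1)) → ¬q1)):
    ((((q3 ↔ ¬q1) ∨ q3) → (q4 ∨ q1)) → ¬q1): β-rule — branch into ¬(((q3 ↔ ¬q1) ∨ q3) → (q4 ∨ q1))  //  ¬q1.
      branch 2.1 (add ¬(((q3 ↔ ¬q1) ∨ q3) → (q4 ∨ q1))):
        ¬(((q3 ↔ ¬q1) ∨ q3) → (q4 ∨ q1)): α-rule — add ((q3 ↔ ¬q1) ∨ q3), ¬(q4 ∨ q1).
        ¬(q4 ∨ q1): α-rule — add ¬q4, ¬q1.
        ((q3 ↔ ¬q1) ∨ q3): β-rule — branch into (q3 ↔ ¬q1)  //  q3.
          branch 2.1.1 (add (q3 ↔ ¬q1)):
            (q3 ↔ ¬q1): β-rule — branch into q3, ¬q1  //  ¬q3, ¬¬q1.
              branch 2.1.1.1 (add q3, ¬q1):
                ○ open, literals {q1=false, q3=true, q4=false}.
              branch 2.1.1.2 (add ¬q3, ¬¬q1):
                × closes — contains both q3 and ¬q3.
          branch 2.1.2 (add q3):
            ○ open, literals {q1=false, q3=true, q4=false}.
      branch 2.2 (add ¬q1):
        ○ open, literals {q1=false, q3=true}.
3 branches closed, 5 open.
An open branch gives a countermodel: q1=true, q3=false, q4=true (unmentioned atoms arbitrary); under it the original formula is false.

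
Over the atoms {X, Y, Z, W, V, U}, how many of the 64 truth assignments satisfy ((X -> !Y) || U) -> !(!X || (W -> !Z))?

Initial set: {(((X -> !Y) || U) -> !(!X || (W -> !Z)))}.
(((X -> !Y) || U) -> !(!X || (W -> !Z))): β-rule — branch into !((X -> !Y) || U)  //  !(!X || (W -> !Z)).
  branch 1 (add !((X -> !Y) || U)):
    !((X -> !Y) || U): α-rule — add !(X -> !Y), !U.
    !(X -> !Y): α-rule — add X, !!Y.
    ○ open, literals {U=0, X=1, Y=1}.
  branch 2 (add !(!X || (W -> !Z))):
    !(!X || (W -> !Z)): α-rule — add !!X, !(W -> !Z).
    !(W -> !Z): α-rule — add W, !!Z.
    ○ open, literals {W=1, X=1, Z=1}.
0 branches closed, 2 open.
Each open branch fixes some atoms; the unmentioned ones are free. Counting distinct full assignments: branch {U=0, X=1, Y=1} (Z, W, V) contributes 8 new; branch {W=1, X=1, Z=1} (Y, V, U) contributes 6 new. Total: 14.

14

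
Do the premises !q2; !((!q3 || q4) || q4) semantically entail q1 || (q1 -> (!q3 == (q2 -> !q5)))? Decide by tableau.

Yes

Initial set: {T !q2; T !((!q3 || q4) || q4); F (q1 || (q1 -> (!q3 == (q2 -> !q5))))}.
T !((!q3 || q4) || q4): α-rule — add F (!q3 || q4), F q4.
F (q1 || (q1 -> (!q3 == (q2 -> !q5)))): α-rule — add F q1, F (q1 -> (!q3 == (q2 -> !q5))).
F (!q3 || q4): α-rule — add F !q3, F q4.
F (q1 -> (!q3 == (q2 -> !q5))): α-rule — add T q1, F (!q3 == (q2 -> !q5)).
× closes — contains both q1 and !q1.
All 1 branch closes.
Every branch closed, so the premises entail the conclusion.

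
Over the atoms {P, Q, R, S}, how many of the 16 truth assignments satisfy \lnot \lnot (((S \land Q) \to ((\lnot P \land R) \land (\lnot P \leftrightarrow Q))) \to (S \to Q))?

Initial set: {T \lnot \lnot (((S \land Q) \to ((\lnot P \land R) \land (\lnot P \leftrightarrow Q))) \to (S \to Q))}.
T \lnot \lnot (((S \land Q) \to ((\lnot P \land R) \land (\lnot P \leftrightarrow Q))) \to (S \to Q)): drop double negation, giving T (((S \land Q) \to ((\lnot P \land R) \land (\lnot P \leftrightarrow Q))) \to (S \to Q)).
T (((S \land Q) \to ((\lnot P \land R) \land (\lnot P \leftrightarrow Q))) \to (S \to Q)): β-rule — branch into F ((S \land Q) \to ((\lnot P \land R) \land (\lnot P \leftrightarrow Q)))  //  T (S \to Q).
  branch 1 (add F ((S \land Q) \to ((\lnot P \land R) \land (\lnot P \leftrightarrow Q)))):
    F ((S \land Q) \to ((\lnot P \land R) \land (\lnot P \leftrightarrow Q))): α-rule — add T (S \land Q), F ((\lnot P \land R) \land (\lnot P \leftrightarrow Q)).
    T (S \land Q): α-rule — add T S, T Q.
    F ((\lnot P \land R) \land (\lnot P \leftrightarrow Q)): β-rule — branch into F (\lnot P \land R)  //  F (\lnot P \leftrightarrow Q).
      branch 1.1 (add F (\lnot P \land R)):
        F (\lnot P \land R): β-rule — branch into F \lnot P  //  F R.
          branch 1.1.1 (add F \lnot P):
            ○ open, literals {P=1, Q=1, S=1}.
          branch 1.1.2 (add F R):
            ○ open, literals {Q=1, R=0, S=1}.
      branch 1.2 (add F (\lnot P \leftrightarrow Q)):
        F (\lnot P \leftrightarrow Q): β-rule — branch into T \lnot P, F Q  //  F \lnot P, T Q.
          branch 1.2.1 (add T \lnot P, F Q):
            × closes — contains both Q and \lnot Q.
          branch 1.2.2 (add F \lnot P, T Q):
            ○ open, literals {P=1, Q=1, S=1}.
  branch 2 (add T (S \to Q)):
    T (S \to Q): β-rule — branch into F S  //  T Q.
      branch 2.1 (add F S):
        ○ open, literals {S=0}.
      branch 2.2 (add T Q):
        ○ open, literals {Q=1}.
1 branch closed, 5 open.
Each open branch fixes some atoms; the unmentioned ones are free. Counting distinct full assignments: branch {P=1, Q=1, S=1} (R) contributes 2 new; branch {Q=1, R=0, S=1} (P) contributes 1 new; branch {P=1, Q=1, S=1} (R) contributes 0 new; branch {S=0} (P, Q, R) contributes 8 new; branch {Q=1} (P, R, S) contributes 1 new. Total: 12.

12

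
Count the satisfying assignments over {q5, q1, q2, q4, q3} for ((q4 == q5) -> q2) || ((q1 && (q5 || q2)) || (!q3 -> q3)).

29

Initial set: {(((q4 == q5) -> q2) || ((q1 && (q5 || q2)) || (!q3 -> q3)))}.
(((q4 == q5) -> q2) || ((q1 && (q5 || q2)) || (!q3 -> q3))): β-rule — branch into ((q4 == q5) -> q2)  //  ((q1 && (q5 || q2)) || (!q3 -> q3)).
  branch 1 (add ((q4 == q5) -> q2)):
    ((q4 == q5) -> q2): β-rule — branch into !(q4 == q5)  //  q2.
      branch 1.1 (add !(q4 == q5)):
        !(q4 == q5): β-rule — branch into q4, !q5  //  !q4, q5.
          branch 1.1.1 (add q4, !q5):
            ○ open, literals {q4=true, q5=false}.
          branch 1.1.2 (add !q4, q5):
            ○ open, literals {q4=false, q5=true}.
      branch 1.2 (add q2):
        ○ open, literals {q2=true}.
  branch 2 (add ((q1 && (q5 || q2)) || (!q3 -> q3))):
    ((q1 && (q5 || q2)) || (!q3 -> q3)): β-rule — branch into (q1 && (q5 || q2))  //  (!q3 -> q3).
      branch 2.1 (add (q1 && (q5 || q2))):
        (q1 && (q5 || q2)): α-rule — add q1, (q5 || q2).
        (q5 || q2): β-rule — branch into q5  //  q2.
          branch 2.1.1 (add q5):
            ○ open, literals {q1=true, q5=true}.
          branch 2.1.2 (add q2):
            ○ open, literals {q1=true, q2=true}.
      branch 2.2 (add (!q3 -> q3)):
        (!q3 -> q3): β-rule — branch into !!q3  //  q3.
          branch 2.2.1 (add !!q3):
            ○ open, literals {q3=true}.
          branch 2.2.2 (add q3):
            ○ open, literals {q3=true}.
0 branches closed, 7 open.
Each open branch fixes some atoms; the unmentioned ones are free. Counting distinct full assignments: branch {q4=true, q5=false} (q1, q2, q3) contributes 8 new; branch {q4=false, q5=true} (q1, q2, q3) contributes 8 new; branch {q2=true} (q5, q1, q4, q3) contributes 8 new; branch {q1=true, q5=true} (q2, q4, q3) contributes 2 new; branch {q1=true, q2=true} (q5, q4, q3) contributes 0 new; branch {q3=true} (q5, q1, q2, q4) contributes 3 new; branch {q3=true} (q5, q1, q2, q4) contributes 0 new. Total: 29.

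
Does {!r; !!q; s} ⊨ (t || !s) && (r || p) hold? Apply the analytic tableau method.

Initial set: {!r; !!q; s; !((t || !s) && (r || p))}.
!!q: drop double negation, giving q.
!((t || !s) && (r || p)): β-rule — branch into !(t || !s)  //  !(r || p).
  branch 1 (add !(t || !s)):
    !(t || !s): α-rule — add !t, !!s.
    ○ open, literals {q=true, r=false, s=true, t=false}.
  branch 2 (add !(r || p)):
    !(r || p): α-rule — add !r, !p.
    ○ open, literals {p=false, q=true, r=false, s=true}.
0 branches closed, 2 open.
An open branch gives a countermodel: q=true, r=false, s=true, t=false (unmentioned atoms arbitrary); the premises hold there but the conclusion fails.

No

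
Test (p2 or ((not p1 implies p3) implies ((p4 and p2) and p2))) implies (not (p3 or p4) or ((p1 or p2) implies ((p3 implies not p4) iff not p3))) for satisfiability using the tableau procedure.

Satisfiable

Initial set: {((p2 or ((not p1 implies p3) implies ((p4 and p2) and p2))) implies (not (p3 or p4) or ((p1 or p2) implies ((p3 implies not p4) iff not p3))))}.
((p2 or ((not p1 implies p3) implies ((p4 and p2) and p2))) implies (not (p3 or p4) or ((p1 or p2) implies ((p3 implies not p4) iff not p3)))): β-rule — branch into not (p2 or ((not p1 implies p3) implies ((p4 and p2) and p2)))  //  (not (p3 or p4) or ((p1 or p2) implies ((p3 implies not p4) iff not p3))).
  branch 1 (add not (p2 or ((not p1 implies p3) implies ((p4 and p2) and p2)))):
    not (p2 or ((not p1 implies p3) implies ((p4 and p2) and p2))): α-rule — add not p2, not ((not p1 implies p3) implies ((p4 and p2) and p2)).
    not ((not p1 implies p3) implies ((p4 and p2) and p2)): α-rule — add (not p1 implies p3), not ((p4 and p2) and p2).
    (not p1 implies p3): β-rule — branch into not not p1  //  p3.
      branch 1.1 (add not not p1):
        not ((p4 and p2) and p2): β-rule — branch into not (p4 and p2)  //  not p2.
          branch 1.1.1 (add not (p4 and p2)):
            not (p4 and p2): β-rule — branch into not p4  //  not p2.
              branch 1.1.1.1 (add not p4):
                ○ open, literals {p1=T, p2=F, p4=F}.
              branch 1.1.1.2 (add not p2):
                ○ open, literals {p1=T, p2=F}.
          branch 1.1.2 (add not p2):
            ○ open, literals {p1=T, p2=F}.
      branch 1.2 (add p3):
        not ((p4 and p2) and p2): β-rule — branch into not (p4 and p2)  //  not p2.
          branch 1.2.1 (add not (p4 and p2)):
            not (p4 and p2): β-rule — branch into not p4  //  not p2.
              branch 1.2.1.1 (add not p4):
                ○ open, literals {p2=F, p3=T, p4=F}.
              branch 1.2.1.2 (add not p2):
                ○ open, literals {p2=F, p3=T}.
          branch 1.2.2 (add not p2):
            ○ open, literals {p2=F, p3=T}.
  branch 2 (add (not (p3 or p4) or ((p1 or p2) implies ((p3 implies not p4) iff not p3)))):
    (not (p3 or p4) or ((p1 or p2) implies ((p3 implies not p4) iff not p3))): β-rule — branch into not (p3 or p4)  //  ((p1 or p2) implies ((p3 implies not p4) iff not p3)).
      branch 2.1 (add not (p3 or p4)):
        not (p3 or p4): α-rule — add not p3, not p4.
        ○ open, literals {p3=F, p4=F}.
      branch 2.2 (add ((p1 or p2) implies ((p3 implies not p4) iff not p3))):
        ((p1 or p2) implies ((p3 implies not p4) iff not p3)): β-rule — branch into not (p1 or p2)  //  ((p3 implies not p4) iff not p3).
          branch 2.2.1 (add not (p1 or p2)):
            not (p1 or p2): α-rule — add not p1, not p2.
            ○ open, literals {p1=F, p2=F}.
          branch 2.2.2 (add ((p3 implies not p4) iff not p3)):
            ((p3 implies not p4) iff not p3): β-rule — branch into (p3 implies not p4), not p3  //  not (p3 implies not p4), not not p3.
              branch 2.2.2.1 (add (p3 implies not p4), not p3):
                (p3 implies not p4): β-rule — branch into not p3  //  not p4.
                  branch 2.2.2.1.1 (add not p3):
                    ○ open, literals {p3=F}.
                  branch 2.2.2.1.2 (add not p4):
                    ○ open, literals {p3=F, p4=F}.
              branch 2.2.2.2 (add not (p3 implies not p4), not not p3):
                not (p3 implies not p4): α-rule — add p3, not not p4.
                ○ open, literals {p3=T, p4=T}.
0 branches closed, 11 open.
An open branch gives a satisfying assignment: p1=T, p2=F, p4=F.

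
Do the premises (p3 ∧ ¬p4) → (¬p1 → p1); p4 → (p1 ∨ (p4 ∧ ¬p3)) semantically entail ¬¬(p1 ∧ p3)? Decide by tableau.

Initial set: {((p3 ∧ ¬p4) → (¬p1 → p1)); (p4 → (p1 ∨ (p4 ∧ ¬p3))); ¬¬¬(p1 ∧ p3)}.
¬¬¬(p1 ∧ p3): drop double negation, giving ¬(p1 ∧ p3).
((p3 ∧ ¬p4) → (¬p1 → p1)): β-rule — branch into ¬(p3 ∧ ¬p4)  //  (¬p1 → p1).
  branch 1 (add ¬(p3 ∧ ¬p4)):
    (p4 → (p1 ∨ (p4 ∧ ¬p3))): β-rule — branch into ¬p4  //  (p1 ∨ (p4 ∧ ¬p3)).
      branch 1.1 (add ¬p4):
        ¬(p1 ∧ p3): β-rule — branch into ¬p1  //  ¬p3.
          branch 1.1.1 (add ¬p1):
            ¬(p3 ∧ ¬p4): β-rule — branch into ¬p3  //  ¬¬p4.
              branch 1.1.1.1 (add ¬p3):
                ○ open, literals {p1=0, p3=0, p4=0}.
              branch 1.1.1.2 (add ¬¬p4):
                × closes — contains both p4 and ¬p4.
          branch 1.1.2 (add ¬p3):
            ¬(p3 ∧ ¬p4): β-rule — branch into ¬p3  //  ¬¬p4.
              branch 1.1.2.1 (add ¬p3):
                ○ open, literals {p3=0, p4=0}.
              branch 1.1.2.2 (add ¬¬p4):
                × closes — contains both p4 and ¬p4.
      branch 1.2 (add (p1 ∨ (p4 ∧ ¬p3))):
        ¬(p1 ∧ p3): β-rule — branch into ¬p1  //  ¬p3.
          branch 1.2.1 (add ¬p1):
            ¬(p3 ∧ ¬p4): β-rule — branch into ¬p3  //  ¬¬p4.
              branch 1.2.1.1 (add ¬p3):
                (p1 ∨ (p4 ∧ ¬p3)): β-rule — branch into p1  //  (p4 ∧ ¬p3).
                  branch 1.2.1.1.1 (add p1):
                    × closes — contains both p1 and ¬p1.
                  branch 1.2.1.1.2 (add (p4 ∧ ¬p3)):
                    (p4 ∧ ¬p3): α-rule — add p4, ¬p3.
                    ○ open, literals {p1=0, p3=0, p4=1}.
              branch 1.2.1.2 (add ¬¬p4):
                (p1 ∨ (p4 ∧ ¬p3)): β-rule — branch into p1  //  (p4 ∧ ¬p3).
                  branch 1.2.1.2.1 (add p1):
                    × closes — contains both p1 and ¬p1.
                  branch 1.2.1.2.2 (add (p4 ∧ ¬p3)):
                    (p4 ∧ ¬p3): α-rule — add p4, ¬p3.
                    ○ open, literals {p1=0, p3=0, p4=1}.
          branch 1.2.2 (add ¬p3):
            ¬(p3 ∧ ¬p4): β-rule — branch into ¬p3  //  ¬¬p4.
              branch 1.2.2.1 (add ¬p3):
                (p1 ∨ (p4 ∧ ¬p3)): β-rule — branch into p1  //  (p4 ∧ ¬p3).
                  branch 1.2.2.1.1 (add p1):
                    ○ open, literals {p1=1, p3=0}.
                  branch 1.2.2.1.2 (add (p4 ∧ ¬p3)):
                    (p4 ∧ ¬p3): α-rule — add p4, ¬p3.
                    ○ open, literals {p3=0, p4=1}.
              branch 1.2.2.2 (add ¬¬p4):
                (p1 ∨ (p4 ∧ ¬p3)): β-rule — branch into p1  //  (p4 ∧ ¬p3).
                  branch 1.2.2.2.1 (add p1):
                    ○ open, literals {p1=1, p3=0, p4=1}.
                  branch 1.2.2.2.2 (add (p4 ∧ ¬p3)):
                    (p4 ∧ ¬p3): α-rule — add p4, ¬p3.
                    ○ open, literals {p3=0, p4=1}.
  branch 2 (add (¬p1 → p1)):
    (p4 → (p1 ∨ (p4 ∧ ¬p3))): β-rule — branch into ¬p4  //  (p1 ∨ (p4 ∧ ¬p3)).
      branch 2.1 (add ¬p4):
        ¬(p1 ∧ p3): β-rule — branch into ¬p1  //  ¬p3.
          branch 2.1.1 (add ¬p1):
            (¬p1 → p1): β-rule — branch into ¬¬p1  //  p1.
              branch 2.1.1.1 (add ¬¬p1):
                × closes — contains both p1 and ¬p1.
              branch 2.1.1.2 (add p1):
                × closes — contains both p1 and ¬p1.
          branch 2.1.2 (add ¬p3):
            (¬p1 → p1): β-rule — branch into ¬¬p1  //  p1.
              branch 2.1.2.1 (add ¬¬p1):
                ○ open, literals {p1=1, p3=0, p4=0}.
              branch 2.1.2.2 (add p1):
                ○ open, literals {p1=1, p3=0, p4=0}.
      branch 2.2 (add (p1 ∨ (p4 ∧ ¬p3))):
        ¬(p1 ∧ p3): β-rule — branch into ¬p1  //  ¬p3.
          branch 2.2.1 (add ¬p1):
            (¬p1 → p1): β-rule — branch into ¬¬p1  //  p1.
              branch 2.2.1.1 (add ¬¬p1):
                × closes — contains both p1 and ¬p1.
              branch 2.2.1.2 (add p1):
                × closes — contains both p1 and ¬p1.
          branch 2.2.2 (add ¬p3):
            (¬p1 → p1): β-rule — branch into ¬¬p1  //  p1.
              branch 2.2.2.1 (add ¬¬p1):
                (p1 ∨ (p4 ∧ ¬p3)): β-rule — branch into p1  //  (p4 ∧ ¬p3).
                  branch 2.2.2.1.1 (add p1):
                    ○ open, literals {p1=1, p3=0}.
                  branch 2.2.2.1.2 (add (p4 ∧ ¬p3)):
                    (p4 ∧ ¬p3): α-rule — add p4, ¬p3.
                    ○ open, literals {p1=1, p3=0, p4=1}.
              branch 2.2.2.2 (add p1):
                (p1 ∨ (p4 ∧ ¬p3)): β-rule — branch into p1  //  (p4 ∧ ¬p3).
                  branch 2.2.2.2.1 (add p1):
                    ○ open, literals {p1=1, p3=0}.
                  branch 2.2.2.2.2 (add (p4 ∧ ¬p3)):
                    (p4 ∧ ¬p3): α-rule — add p4, ¬p3.
                    ○ open, literals {p1=1, p3=0, p4=1}.
8 branches closed, 14 open.
An open branch gives a countermodel: p1=0, p3=0, p4=0 (unmentioned atoms arbitrary); the premises hold there but the conclusion fails.

No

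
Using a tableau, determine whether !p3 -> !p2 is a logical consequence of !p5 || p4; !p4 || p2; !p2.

Initial set: {T (!p5 || p4); T (!p4 || p2); T !p2; F (!p3 -> !p2)}.
F (!p3 -> !p2): α-rule — add T !p3, F !p2.
× closes — contains both p2 and !p2.
All 1 branch closes.
Every branch closed, so the premises entail the conclusion.

Yes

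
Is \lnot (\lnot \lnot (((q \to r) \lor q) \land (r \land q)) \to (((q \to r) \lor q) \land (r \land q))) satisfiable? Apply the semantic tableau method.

Initial set: {\lnot (\lnot \lnot (((q \to r) \lor q) \land (r \land q)) \to (((q \to r) \lor q) \land (r \land q)))}.
\lnot (\lnot \lnot (((q \to r) \lor q) \land (r \land q)) \to (((q \to r) \lor q) \land (r \land q))): α-rule — add \lnot \lnot (((q \to r) \lor q) \land (r \land q)), \lnot (((q \to r) \lor q) \land (r \land q)).
\lnot \lnot (((q \to r) \lor q) \land (r \land q)): drop double negation, giving (((q \to r) \lor q) \land (r \land q)).
(((q \to r) \lor q) \land (r \land q)): α-rule — add ((q \to r) \lor q), (r \land q).
(r \land q): α-rule — add r, q.
\lnot (((q \to r) \lor q) \land (r \land q)): β-rule — branch into \lnot ((q \to r) \lor q)  //  \lnot (r \land q).
  branch 1 (add \lnot ((q \to r) \lor q)):
    \lnot ((q \to r) \lor q): α-rule — add \lnot (q \to r), \lnot q.
    × closes — contains both q and \lnot q.
  branch 2 (add \lnot (r \land q)):
    ((q \to r) \lor q): β-rule — branch into (q \to r)  //  q.
      branch 2.1 (add (q \to r)):
        \lnot (r \land q): β-rule — branch into \lnot r  //  \lnot q.
          branch 2.1.1 (add \lnot r):
            × closes — contains both r and \lnot r.
          branch 2.1.2 (add \lnot q):
            × closes — contains both q and \lnot q.
      branch 2.2 (add q):
        \lnot (r \land q): β-rule — branch into \lnot r  //  \lnot q.
          branch 2.2.1 (add \lnot r):
            × closes — contains both r and \lnot r.
          branch 2.2.2 (add \lnot q):
            × closes — contains both q and \lnot q.
All 5 branches close.
Every branch closed; the formula is unsatisfiable.

Unsatisfiable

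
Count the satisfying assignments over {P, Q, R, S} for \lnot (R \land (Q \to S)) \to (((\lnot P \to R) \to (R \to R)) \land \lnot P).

11

Initial set: {T (\lnot (R \land (Q \to S)) \to (((\lnot P \to R) \to (R \to R)) \land \lnot P))}.
T (\lnot (R \land (Q \to S)) \to (((\lnot P \to R) \to (R \to R)) \land \lnot P)): β-rule — branch into F \lnot (R \land (Q \to S))  //  T (((\lnot P \to R) \to (R \to R)) \land \lnot P).
  branch 1 (add F \lnot (R \land (Q \to S))):
    F \lnot (R \land (Q \to S)): α-rule — add T R, T (Q \to S).
    T (Q \to S): β-rule — branch into F Q  //  T S.
      branch 1.1 (add F Q):
        ○ open, literals {Q=0, R=1}.
      branch 1.2 (add T S):
        ○ open, literals {R=1, S=1}.
  branch 2 (add T (((\lnot P \to R) \to (R \to R)) \land \lnot P)):
    T (((\lnot P \to R) \to (R \to R)) \land \lnot P): α-rule — add T ((\lnot P \to R) \to (R \to R)), T \lnot P.
    T ((\lnot P \to R) \to (R \to R)): β-rule — branch into F (\lnot P \to R)  //  T (R \to R).
      branch 2.1 (add F (\lnot P \to R)):
        F (\lnot P \to R): α-rule — add T \lnot P, F R.
        ○ open, literals {P=0, R=0}.
      branch 2.2 (add T (R \to R)):
        T (R \to R): β-rule — branch into F R  //  T R.
          branch 2.2.1 (add F R):
            ○ open, literals {P=0, R=0}.
          branch 2.2.2 (add T R):
            ○ open, literals {P=0, R=1}.
0 branches closed, 5 open.
Each open branch fixes some atoms; the unmentioned ones are free. Counting distinct full assignments: branch {Q=0, R=1} (P, S) contributes 4 new; branch {R=1, S=1} (P, Q) contributes 2 new; branch {P=0, R=0} (Q, S) contributes 4 new; branch {P=0, R=0} (Q, S) contributes 0 new; branch {P=0, R=1} (Q, S) contributes 1 new. Total: 11.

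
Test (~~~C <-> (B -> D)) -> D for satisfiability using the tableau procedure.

Initial set: {T ((~~~C <-> (B -> D)) -> D)}.
T ((~~~C <-> (B -> D)) -> D): β-rule — branch into F (~~~C <-> (B -> D))  //  T D.
  branch 1 (add F (~~~C <-> (B -> D))):
    F (~~~C <-> (B -> D)): β-rule — branch into T ~~~C, F (B -> D)  //  F ~~~C, T (B -> D).
      branch 1.1 (add T ~~~C, F (B -> D)):
        T ~~~C: drop double negation, giving T ~C.
        F (B -> D): α-rule — add T B, F D.
        ○ open, literals {B=T, C=F, D=F}.
      branch 1.2 (add F ~~~C, T (B -> D)):
        F ~~~C: drop double negation, giving F ~C.
        T (B -> D): β-rule — branch into F B  //  T D.
          branch 1.2.1 (add F B):
            ○ open, literals {B=F, C=T}.
          branch 1.2.2 (add T D):
            ○ open, literals {C=T, D=T}.
  branch 2 (add T D):
    ○ open, literals {D=T}.
0 branches closed, 4 open.
An open branch gives a satisfying assignment: B=T, C=F, D=F.

Satisfiable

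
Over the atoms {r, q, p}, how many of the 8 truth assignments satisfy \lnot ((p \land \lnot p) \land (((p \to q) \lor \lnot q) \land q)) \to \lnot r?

Initial set: {T (\lnot ((p \land \lnot p) \land (((p \to q) \lor \lnot q) \land q)) \to \lnot r)}.
T (\lnot ((p \land \lnot p) \land (((p \to q) \lor \lnot q) \land q)) \to \lnot r): β-rule — branch into F \lnot ((p \land \lnot p) \land (((p \to q) \lor \lnot q) \land q))  //  T \lnot r.
  branch 1 (add F \lnot ((p \land \lnot p) \land (((p \to q) \lor \lnot q) \land q))):
    F \lnot ((p \land \lnot p) \land (((p \to q) \lor \lnot q) \land q)): α-rule — add T (p \land \lnot p), T (((p \to q) \lor \lnot q) \land q).
    T (p \land \lnot p): α-rule — add T p, T \lnot p.
    × closes — contains both p and \lnot p.
  branch 2 (add T \lnot r):
    ○ open, literals {r=false}.
1 branch closed, 1 open.
Each open branch fixes some atoms; the unmentioned ones are free. Counting distinct full assignments: branch {r=false} (q, p) contributes 4 new. Total: 4.

4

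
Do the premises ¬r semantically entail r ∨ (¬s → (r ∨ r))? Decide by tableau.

No

Initial set: {¬r; ¬(r ∨ (¬s → (r ∨ r)))}.
¬(r ∨ (¬s → (r ∨ r))): α-rule — add ¬r, ¬(¬s → (r ∨ r)).
¬(¬s → (r ∨ r)): α-rule — add ¬s, ¬(r ∨ r).
¬(r ∨ r): α-rule — add ¬r, ¬r.
○ open, literals {r=F, s=F}.
0 branches closed, 1 open.
An open branch gives a countermodel: r=F, s=F (unmentioned atoms arbitrary); the premises hold there but the conclusion fails.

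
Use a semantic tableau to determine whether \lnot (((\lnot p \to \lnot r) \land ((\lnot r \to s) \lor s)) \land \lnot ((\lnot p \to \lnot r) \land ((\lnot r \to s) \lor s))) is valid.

Assume the negation and expand:
Initial set: {\lnot \lnot (((\lnot p \to \lnot r) \land ((\lnot r \to s) \lor s)) \land \lnot ((\lnot p \to \lnot r) \land ((\lnot r \to s) \lor s)))}.
\lnot \lnot (((\lnot p \to \lnot r) \land ((\lnot r \to s) \lor s)) \land \lnot ((\lnot p \to \lnot r) \land ((\lnot r \to s) \lor s))): α-rule — add ((\lnot p \to \lnot r) \land ((\lnot r \to s) \lor s)), \lnot ((\lnot p \to \lnot r) \land ((\lnot r \to s) \lor s)).
((\lnot p \to \lnot r) \land ((\lnot r \to s) \lor s)): α-rule — add (\lnot p \to \lnot r), ((\lnot r \to s) \lor s).
\lnot ((\lnot p \to \lnot r) \land ((\lnot r \to s) \lor s)): β-rule — branch into \lnot (\lnot p \to \lnot r)  //  \lnot ((\lnot r \to s) \lor s).
  branch 1 (add \lnot (\lnot p \to \lnot r)):
    \lnot (\lnot p \to \lnot r): α-rule — add \lnot p, \lnot \lnot r.
    (\lnot p \to \lnot r): β-rule — branch into \lnot \lnot p  //  \lnot r.
      branch 1.1 (add \lnot \lnot p):
        × closes — contains both p and \lnot p.
      branch 1.2 (add \lnot r):
        × closes — contains both r and \lnot r.
  branch 2 (add \lnot ((\lnot r \to s) \lor s)):
    \lnot ((\lnot r \to s) \lor s): α-rule — add \lnot (\lnot r \to s), \lnot s.
    \lnot (\lnot r \to s): α-rule — add \lnot r, \lnot s.
    (\lnot p \to \lnot r): β-rule — branch into \lnot \lnot p  //  \lnot r.
      branch 2.1 (add \lnot \lnot p):
        ((\lnot r \to s) \lor s): β-rule — branch into (\lnot r \to s)  //  s.
          branch 2.1.1 (add (\lnot r \to s)):
            (\lnot r \to s): β-rule — branch into \lnot \lnot r  //  s.
              branch 2.1.1.1 (add \lnot \lnot r):
                × closes — contains both r and \lnot r.
              branch 2.1.1.2 (add s):
                × closes — contains both s and \lnot s.
          branch 2.1.2 (add s):
            × closes — contains both s and \lnot s.
      branch 2.2 (add \lnot r):
        ((\lnot r \to s) \lor s): β-rule — branch into (\lnot r \to s)  //  s.
          branch 2.2.1 (add (\lnot r \to s)):
            (\lnot r \to s): β-rule — branch into \lnot \lnot r  //  s.
              branch 2.2.1.1 (add \lnot \lnot r):
                × closes — contains both r and \lnot r.
              branch 2.2.1.2 (add s):
                × closes — contains both s and \lnot s.
          branch 2.2.2 (add s):
            × closes — contains both s and \lnot s.
All 8 branches close.
Every branch closed, so the negation is unsatisfiable and the formula is valid.

Valid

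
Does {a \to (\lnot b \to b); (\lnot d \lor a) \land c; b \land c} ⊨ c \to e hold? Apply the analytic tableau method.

Initial set: {(a \to (\lnot b \to b)); ((\lnot d \lor a) \land c); (b \land c); \lnot (c \to e)}.
((\lnot d \lor a) \land c): α-rule — add (\lnot d \lor a), c.
(b \land c): α-rule — add b, c.
\lnot (c \to e): α-rule — add c, \lnot e.
(a \to (\lnot b \to b)): β-rule — branch into \lnot a  //  (\lnot b \to b).
  branch 1 (add \lnot a):
    (\lnot d \lor a): β-rule — branch into \lnot d  //  a.
      branch 1.1 (add \lnot d):
        ○ open, literals {a=0, b=1, c=1, d=0, e=0}.
      branch 1.2 (add a):
        × closes — contains both a and \lnot a.
  branch 2 (add (\lnot b \to b)):
    (\lnot d \lor a): β-rule — branch into \lnot d  //  a.
      branch 2.1 (add \lnot d):
        (\lnot b \to b): β-rule — branch into \lnot \lnot b  //  b.
          branch 2.1.1 (add \lnot \lnot b):
            ○ open, literals {b=1, c=1, d=0, e=0}.
          branch 2.1.2 (add b):
            ○ open, literals {b=1, c=1, d=0, e=0}.
      branch 2.2 (add a):
        (\lnot b \to b): β-rule — branch into \lnot \lnot b  //  b.
          branch 2.2.1 (add \lnot \lnot b):
            ○ open, literals {a=1, b=1, c=1, e=0}.
          branch 2.2.2 (add b):
            ○ open, literals {a=1, b=1, c=1, e=0}.
1 branch closed, 5 open.
An open branch gives a countermodel: a=0, b=1, c=1, d=0, e=0 (unmentioned atoms arbitrary); the premises hold there but the conclusion fails.

No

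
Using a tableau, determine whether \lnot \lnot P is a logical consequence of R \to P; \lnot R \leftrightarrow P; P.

Yes

Initial set: {(R \to P); (\lnot R \leftrightarrow P); P; \lnot \lnot \lnot P}.
\lnot \lnot \lnot P: drop double negation, giving \lnot P.
× closes — contains both P and \lnot P.
All 1 branch closes.
Every branch closed, so the premises entail the conclusion.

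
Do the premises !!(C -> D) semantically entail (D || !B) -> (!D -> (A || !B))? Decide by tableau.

Yes

Initial set: {!!(C -> D); !((D || !B) -> (!D -> (A || !B)))}.
!!(C -> D): drop double negation, giving (C -> D).
!((D || !B) -> (!D -> (A || !B))): α-rule — add (D || !B), !(!D -> (A || !B)).
!(!D -> (A || !B)): α-rule — add !D, !(A || !B).
!(A || !B): α-rule — add !A, !!B.
(C -> D): β-rule — branch into !C  //  D.
  branch 1 (add !C):
    (D || !B): β-rule — branch into D  //  !B.
      branch 1.1 (add D):
        × closes — contains both D and !D.
      branch 1.2 (add !B):
        × closes — contains both B and !B.
  branch 2 (add D):
    × closes — contains both D and !D.
All 3 branches close.
Every branch closed, so the premises entail the conclusion.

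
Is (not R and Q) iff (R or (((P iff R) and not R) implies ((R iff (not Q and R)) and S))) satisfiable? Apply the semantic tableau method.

Satisfiable

Initial set: {((not R and Q) iff (R or (((P iff R) and not R) implies ((R iff (not Q and R)) and S))))}.
((not R and Q) iff (R or (((P iff R) and not R) implies ((R iff (not Q and R)) and S)))): β-rule — branch into (not R and Q), (R or (((P iff R) and not R) implies ((R iff (not Q and R)) and S)))  //  not (not R and Q), not (R or (((P iff R) and not R) implies ((R iff (not Q and R)) and S))).
  branch 1 (add (not R and Q), (R or (((P iff R) and not R) implies ((R iff (not Q and R)) and S)))):
    (not R and Q): α-rule — add not R, Q.
    (R or (((P iff R) and not R) implies ((R iff (not Q and R)) and S))): β-rule — branch into R  //  (((P iff R) and not R) implies ((R iff (not Q and R)) and S)).
      branch 1.1 (add R):
        × closes — contains both R and not R.
      branch 1.2 (add (((P iff R) and not R) implies ((R iff (not Q and R)) and S))):
        (((P iff R) and not R) implies ((R iff (not Q and R)) and S)): β-rule — branch into not ((P iff R) and not R)  //  ((R iff (not Q and R)) and S).
          branch 1.2.1 (add not ((P iff R) and not R)):
            not ((P iff R) and not R): β-rule — branch into not (P iff R)  //  not not R.
              branch 1.2.1.1 (add not (P iff R)):
                not (P iff R): β-rule — branch into P, not R  //  not P, R.
                  branch 1.2.1.1.1 (add P, not R):
                    ○ open, literals {P=T, Q=T, R=F}.
                  branch 1.2.1.1.2 (add not P, R):
                    × closes — contains both R and not R.
              branch 1.2.1.2 (add not not R):
                × closes — contains both R and not R.
          branch 1.2.2 (add ((R iff (not Q and R)) and S)):
            ((R iff (not Q and R)) and S): α-rule — add (R iff (not Q and R)), S.
            (R iff (not Q and R)): β-rule — branch into R, (not Q and R)  //  not R, not (not Q and R).
              branch 1.2.2.1 (add R, (not Q and R)):
                × closes — contains both R and not R.
              branch 1.2.2.2 (add not R, not (not Q and R)):
                not (not Q and R): β-rule — branch into not not Q  //  not R.
                  branch 1.2.2.2.1 (add not not Q):
                    ○ open, literals {Q=T, R=F, S=T}.
                  branch 1.2.2.2.2 (add not R):
                    ○ open, literals {Q=T, R=F, S=T}.
  branch 2 (add not (not R and Q), not (R or (((P iff R) and not R) implies ((R iff (not Q and R)) and S)))):
    not (R or (((P iff R) and not R) implies ((R iff (not Q and R)) and S))): α-rule — add not R, not (((P iff R) and not R) implies ((R iff (not Q and R)) and S)).
    not (((P iff R) and not R) implies ((R iff (not Q and R)) and S)): α-rule — add ((P iff R) and not R), not ((R iff (not Q and R)) and S).
    ((P iff R) and not R): α-rule — add (P iff R), not R.
    not (not R and Q): β-rule — branch into not not R  //  not Q.
      branch 2.1 (add not not R):
        × closes — contains both R and not R.
      branch 2.2 (add not Q):
        not ((R iff (not Q and R)) and S): β-rule — branch into not (R iff (not Q and R))  //  not S.
          branch 2.2.1 (add not (R iff (not Q and R))):
            (P iff R): β-rule — branch into P, R  //  not P, not R.
              branch 2.2.1.1 (add P, R):
                × closes — contains both R and not R.
              branch 2.2.1.2 (add not P, not R):
                not (R iff (not Q and R)): β-rule — branch into R, not (not Q and R)  //  not R, (not Q and R).
                  branch 2.2.1.2.1 (add R, not (not Q and R)):
                    × closes — contains both R and not R.
                  branch 2.2.1.2.2 (add not R, (not Q and R)):
                    (not Q and R): α-rule — add not Q, R.
                    × closes — contains both R and not R.
          branch 2.2.2 (add not S):
            (P iff R): β-rule — branch into P, R  //  not P, not R.
              branch 2.2.2.1 (add P, R):
                × closes — contains both R and not R.
              branch 2.2.2.2 (add not P, not R):
                ○ open, literals {P=F, Q=F, R=F, S=F}.
9 branches closed, 4 open.
An open branch gives a satisfying assignment: P=T, Q=T, R=F.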